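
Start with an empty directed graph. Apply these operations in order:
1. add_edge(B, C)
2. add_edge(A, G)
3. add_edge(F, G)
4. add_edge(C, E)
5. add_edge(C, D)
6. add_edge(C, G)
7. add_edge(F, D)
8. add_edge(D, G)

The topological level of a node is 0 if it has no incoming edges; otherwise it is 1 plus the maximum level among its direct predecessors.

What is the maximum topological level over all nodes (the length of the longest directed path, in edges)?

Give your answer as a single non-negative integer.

Answer: 3

Derivation:
Op 1: add_edge(B, C). Edges now: 1
Op 2: add_edge(A, G). Edges now: 2
Op 3: add_edge(F, G). Edges now: 3
Op 4: add_edge(C, E). Edges now: 4
Op 5: add_edge(C, D). Edges now: 5
Op 6: add_edge(C, G). Edges now: 6
Op 7: add_edge(F, D). Edges now: 7
Op 8: add_edge(D, G). Edges now: 8
Compute levels (Kahn BFS):
  sources (in-degree 0): A, B, F
  process A: level=0
    A->G: in-degree(G)=3, level(G)>=1
  process B: level=0
    B->C: in-degree(C)=0, level(C)=1, enqueue
  process F: level=0
    F->D: in-degree(D)=1, level(D)>=1
    F->G: in-degree(G)=2, level(G)>=1
  process C: level=1
    C->D: in-degree(D)=0, level(D)=2, enqueue
    C->E: in-degree(E)=0, level(E)=2, enqueue
    C->G: in-degree(G)=1, level(G)>=2
  process D: level=2
    D->G: in-degree(G)=0, level(G)=3, enqueue
  process E: level=2
  process G: level=3
All levels: A:0, B:0, C:1, D:2, E:2, F:0, G:3
max level = 3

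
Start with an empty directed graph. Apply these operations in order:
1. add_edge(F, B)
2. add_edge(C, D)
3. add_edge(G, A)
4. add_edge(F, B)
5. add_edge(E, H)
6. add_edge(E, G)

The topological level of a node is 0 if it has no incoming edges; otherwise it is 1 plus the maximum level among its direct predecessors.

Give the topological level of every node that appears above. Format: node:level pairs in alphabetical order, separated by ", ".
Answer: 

Answer: A:2, B:1, C:0, D:1, E:0, F:0, G:1, H:1

Derivation:
Op 1: add_edge(F, B). Edges now: 1
Op 2: add_edge(C, D). Edges now: 2
Op 3: add_edge(G, A). Edges now: 3
Op 4: add_edge(F, B) (duplicate, no change). Edges now: 3
Op 5: add_edge(E, H). Edges now: 4
Op 6: add_edge(E, G). Edges now: 5
Compute levels (Kahn BFS):
  sources (in-degree 0): C, E, F
  process C: level=0
    C->D: in-degree(D)=0, level(D)=1, enqueue
  process E: level=0
    E->G: in-degree(G)=0, level(G)=1, enqueue
    E->H: in-degree(H)=0, level(H)=1, enqueue
  process F: level=0
    F->B: in-degree(B)=0, level(B)=1, enqueue
  process D: level=1
  process G: level=1
    G->A: in-degree(A)=0, level(A)=2, enqueue
  process H: level=1
  process B: level=1
  process A: level=2
All levels: A:2, B:1, C:0, D:1, E:0, F:0, G:1, H:1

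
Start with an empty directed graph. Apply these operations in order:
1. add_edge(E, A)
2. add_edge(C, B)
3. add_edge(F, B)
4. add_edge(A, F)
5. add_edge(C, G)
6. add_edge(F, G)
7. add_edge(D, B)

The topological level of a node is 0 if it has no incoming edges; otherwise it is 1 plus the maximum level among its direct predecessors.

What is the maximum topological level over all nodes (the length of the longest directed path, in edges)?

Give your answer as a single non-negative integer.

Op 1: add_edge(E, A). Edges now: 1
Op 2: add_edge(C, B). Edges now: 2
Op 3: add_edge(F, B). Edges now: 3
Op 4: add_edge(A, F). Edges now: 4
Op 5: add_edge(C, G). Edges now: 5
Op 6: add_edge(F, G). Edges now: 6
Op 7: add_edge(D, B). Edges now: 7
Compute levels (Kahn BFS):
  sources (in-degree 0): C, D, E
  process C: level=0
    C->B: in-degree(B)=2, level(B)>=1
    C->G: in-degree(G)=1, level(G)>=1
  process D: level=0
    D->B: in-degree(B)=1, level(B)>=1
  process E: level=0
    E->A: in-degree(A)=0, level(A)=1, enqueue
  process A: level=1
    A->F: in-degree(F)=0, level(F)=2, enqueue
  process F: level=2
    F->B: in-degree(B)=0, level(B)=3, enqueue
    F->G: in-degree(G)=0, level(G)=3, enqueue
  process B: level=3
  process G: level=3
All levels: A:1, B:3, C:0, D:0, E:0, F:2, G:3
max level = 3

Answer: 3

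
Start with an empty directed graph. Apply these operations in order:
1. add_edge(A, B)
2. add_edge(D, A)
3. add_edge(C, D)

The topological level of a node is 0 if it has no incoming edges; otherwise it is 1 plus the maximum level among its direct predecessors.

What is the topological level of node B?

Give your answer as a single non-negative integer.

Op 1: add_edge(A, B). Edges now: 1
Op 2: add_edge(D, A). Edges now: 2
Op 3: add_edge(C, D). Edges now: 3
Compute levels (Kahn BFS):
  sources (in-degree 0): C
  process C: level=0
    C->D: in-degree(D)=0, level(D)=1, enqueue
  process D: level=1
    D->A: in-degree(A)=0, level(A)=2, enqueue
  process A: level=2
    A->B: in-degree(B)=0, level(B)=3, enqueue
  process B: level=3
All levels: A:2, B:3, C:0, D:1
level(B) = 3

Answer: 3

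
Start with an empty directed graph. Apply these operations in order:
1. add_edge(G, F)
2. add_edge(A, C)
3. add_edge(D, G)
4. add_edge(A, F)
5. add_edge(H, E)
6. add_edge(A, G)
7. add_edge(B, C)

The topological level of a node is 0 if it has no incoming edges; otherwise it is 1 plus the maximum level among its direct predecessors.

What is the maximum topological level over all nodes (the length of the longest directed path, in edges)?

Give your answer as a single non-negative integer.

Op 1: add_edge(G, F). Edges now: 1
Op 2: add_edge(A, C). Edges now: 2
Op 3: add_edge(D, G). Edges now: 3
Op 4: add_edge(A, F). Edges now: 4
Op 5: add_edge(H, E). Edges now: 5
Op 6: add_edge(A, G). Edges now: 6
Op 7: add_edge(B, C). Edges now: 7
Compute levels (Kahn BFS):
  sources (in-degree 0): A, B, D, H
  process A: level=0
    A->C: in-degree(C)=1, level(C)>=1
    A->F: in-degree(F)=1, level(F)>=1
    A->G: in-degree(G)=1, level(G)>=1
  process B: level=0
    B->C: in-degree(C)=0, level(C)=1, enqueue
  process D: level=0
    D->G: in-degree(G)=0, level(G)=1, enqueue
  process H: level=0
    H->E: in-degree(E)=0, level(E)=1, enqueue
  process C: level=1
  process G: level=1
    G->F: in-degree(F)=0, level(F)=2, enqueue
  process E: level=1
  process F: level=2
All levels: A:0, B:0, C:1, D:0, E:1, F:2, G:1, H:0
max level = 2

Answer: 2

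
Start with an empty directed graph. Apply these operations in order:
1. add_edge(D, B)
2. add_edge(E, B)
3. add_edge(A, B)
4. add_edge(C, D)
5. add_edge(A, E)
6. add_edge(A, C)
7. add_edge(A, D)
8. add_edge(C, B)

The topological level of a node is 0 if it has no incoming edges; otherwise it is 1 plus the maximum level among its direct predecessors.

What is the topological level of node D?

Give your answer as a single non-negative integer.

Answer: 2

Derivation:
Op 1: add_edge(D, B). Edges now: 1
Op 2: add_edge(E, B). Edges now: 2
Op 3: add_edge(A, B). Edges now: 3
Op 4: add_edge(C, D). Edges now: 4
Op 5: add_edge(A, E). Edges now: 5
Op 6: add_edge(A, C). Edges now: 6
Op 7: add_edge(A, D). Edges now: 7
Op 8: add_edge(C, B). Edges now: 8
Compute levels (Kahn BFS):
  sources (in-degree 0): A
  process A: level=0
    A->B: in-degree(B)=3, level(B)>=1
    A->C: in-degree(C)=0, level(C)=1, enqueue
    A->D: in-degree(D)=1, level(D)>=1
    A->E: in-degree(E)=0, level(E)=1, enqueue
  process C: level=1
    C->B: in-degree(B)=2, level(B)>=2
    C->D: in-degree(D)=0, level(D)=2, enqueue
  process E: level=1
    E->B: in-degree(B)=1, level(B)>=2
  process D: level=2
    D->B: in-degree(B)=0, level(B)=3, enqueue
  process B: level=3
All levels: A:0, B:3, C:1, D:2, E:1
level(D) = 2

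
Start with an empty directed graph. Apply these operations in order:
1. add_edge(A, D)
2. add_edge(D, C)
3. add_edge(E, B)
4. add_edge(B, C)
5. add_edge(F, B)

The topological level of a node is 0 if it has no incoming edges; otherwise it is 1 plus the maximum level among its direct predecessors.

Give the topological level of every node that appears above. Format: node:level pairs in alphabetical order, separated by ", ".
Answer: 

Op 1: add_edge(A, D). Edges now: 1
Op 2: add_edge(D, C). Edges now: 2
Op 3: add_edge(E, B). Edges now: 3
Op 4: add_edge(B, C). Edges now: 4
Op 5: add_edge(F, B). Edges now: 5
Compute levels (Kahn BFS):
  sources (in-degree 0): A, E, F
  process A: level=0
    A->D: in-degree(D)=0, level(D)=1, enqueue
  process E: level=0
    E->B: in-degree(B)=1, level(B)>=1
  process F: level=0
    F->B: in-degree(B)=0, level(B)=1, enqueue
  process D: level=1
    D->C: in-degree(C)=1, level(C)>=2
  process B: level=1
    B->C: in-degree(C)=0, level(C)=2, enqueue
  process C: level=2
All levels: A:0, B:1, C:2, D:1, E:0, F:0

Answer: A:0, B:1, C:2, D:1, E:0, F:0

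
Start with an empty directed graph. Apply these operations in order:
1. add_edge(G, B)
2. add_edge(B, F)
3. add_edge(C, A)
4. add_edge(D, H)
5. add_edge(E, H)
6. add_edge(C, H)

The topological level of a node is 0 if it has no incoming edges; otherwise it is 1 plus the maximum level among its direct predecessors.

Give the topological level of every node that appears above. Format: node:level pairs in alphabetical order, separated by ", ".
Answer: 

Answer: A:1, B:1, C:0, D:0, E:0, F:2, G:0, H:1

Derivation:
Op 1: add_edge(G, B). Edges now: 1
Op 2: add_edge(B, F). Edges now: 2
Op 3: add_edge(C, A). Edges now: 3
Op 4: add_edge(D, H). Edges now: 4
Op 5: add_edge(E, H). Edges now: 5
Op 6: add_edge(C, H). Edges now: 6
Compute levels (Kahn BFS):
  sources (in-degree 0): C, D, E, G
  process C: level=0
    C->A: in-degree(A)=0, level(A)=1, enqueue
    C->H: in-degree(H)=2, level(H)>=1
  process D: level=0
    D->H: in-degree(H)=1, level(H)>=1
  process E: level=0
    E->H: in-degree(H)=0, level(H)=1, enqueue
  process G: level=0
    G->B: in-degree(B)=0, level(B)=1, enqueue
  process A: level=1
  process H: level=1
  process B: level=1
    B->F: in-degree(F)=0, level(F)=2, enqueue
  process F: level=2
All levels: A:1, B:1, C:0, D:0, E:0, F:2, G:0, H:1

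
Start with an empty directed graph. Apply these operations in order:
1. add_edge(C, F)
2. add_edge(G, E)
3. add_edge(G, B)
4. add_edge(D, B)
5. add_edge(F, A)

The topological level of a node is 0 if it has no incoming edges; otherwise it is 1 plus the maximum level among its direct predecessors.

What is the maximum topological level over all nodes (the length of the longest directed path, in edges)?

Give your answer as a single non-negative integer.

Answer: 2

Derivation:
Op 1: add_edge(C, F). Edges now: 1
Op 2: add_edge(G, E). Edges now: 2
Op 3: add_edge(G, B). Edges now: 3
Op 4: add_edge(D, B). Edges now: 4
Op 5: add_edge(F, A). Edges now: 5
Compute levels (Kahn BFS):
  sources (in-degree 0): C, D, G
  process C: level=0
    C->F: in-degree(F)=0, level(F)=1, enqueue
  process D: level=0
    D->B: in-degree(B)=1, level(B)>=1
  process G: level=0
    G->B: in-degree(B)=0, level(B)=1, enqueue
    G->E: in-degree(E)=0, level(E)=1, enqueue
  process F: level=1
    F->A: in-degree(A)=0, level(A)=2, enqueue
  process B: level=1
  process E: level=1
  process A: level=2
All levels: A:2, B:1, C:0, D:0, E:1, F:1, G:0
max level = 2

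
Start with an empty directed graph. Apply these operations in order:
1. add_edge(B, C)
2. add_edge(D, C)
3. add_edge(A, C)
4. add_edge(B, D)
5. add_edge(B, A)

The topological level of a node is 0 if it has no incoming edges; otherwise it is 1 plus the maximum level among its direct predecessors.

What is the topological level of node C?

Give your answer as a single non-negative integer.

Answer: 2

Derivation:
Op 1: add_edge(B, C). Edges now: 1
Op 2: add_edge(D, C). Edges now: 2
Op 3: add_edge(A, C). Edges now: 3
Op 4: add_edge(B, D). Edges now: 4
Op 5: add_edge(B, A). Edges now: 5
Compute levels (Kahn BFS):
  sources (in-degree 0): B
  process B: level=0
    B->A: in-degree(A)=0, level(A)=1, enqueue
    B->C: in-degree(C)=2, level(C)>=1
    B->D: in-degree(D)=0, level(D)=1, enqueue
  process A: level=1
    A->C: in-degree(C)=1, level(C)>=2
  process D: level=1
    D->C: in-degree(C)=0, level(C)=2, enqueue
  process C: level=2
All levels: A:1, B:0, C:2, D:1
level(C) = 2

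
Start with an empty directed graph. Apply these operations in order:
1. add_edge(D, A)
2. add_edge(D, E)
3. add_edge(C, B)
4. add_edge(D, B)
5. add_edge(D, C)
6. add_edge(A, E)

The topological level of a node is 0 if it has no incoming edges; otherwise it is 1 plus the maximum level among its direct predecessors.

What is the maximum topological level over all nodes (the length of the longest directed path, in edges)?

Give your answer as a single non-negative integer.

Answer: 2

Derivation:
Op 1: add_edge(D, A). Edges now: 1
Op 2: add_edge(D, E). Edges now: 2
Op 3: add_edge(C, B). Edges now: 3
Op 4: add_edge(D, B). Edges now: 4
Op 5: add_edge(D, C). Edges now: 5
Op 6: add_edge(A, E). Edges now: 6
Compute levels (Kahn BFS):
  sources (in-degree 0): D
  process D: level=0
    D->A: in-degree(A)=0, level(A)=1, enqueue
    D->B: in-degree(B)=1, level(B)>=1
    D->C: in-degree(C)=0, level(C)=1, enqueue
    D->E: in-degree(E)=1, level(E)>=1
  process A: level=1
    A->E: in-degree(E)=0, level(E)=2, enqueue
  process C: level=1
    C->B: in-degree(B)=0, level(B)=2, enqueue
  process E: level=2
  process B: level=2
All levels: A:1, B:2, C:1, D:0, E:2
max level = 2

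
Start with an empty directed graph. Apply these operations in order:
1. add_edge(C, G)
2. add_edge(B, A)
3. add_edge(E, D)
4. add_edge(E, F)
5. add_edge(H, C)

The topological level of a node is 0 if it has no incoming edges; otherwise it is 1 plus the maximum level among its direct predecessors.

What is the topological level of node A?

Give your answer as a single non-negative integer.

Answer: 1

Derivation:
Op 1: add_edge(C, G). Edges now: 1
Op 2: add_edge(B, A). Edges now: 2
Op 3: add_edge(E, D). Edges now: 3
Op 4: add_edge(E, F). Edges now: 4
Op 5: add_edge(H, C). Edges now: 5
Compute levels (Kahn BFS):
  sources (in-degree 0): B, E, H
  process B: level=0
    B->A: in-degree(A)=0, level(A)=1, enqueue
  process E: level=0
    E->D: in-degree(D)=0, level(D)=1, enqueue
    E->F: in-degree(F)=0, level(F)=1, enqueue
  process H: level=0
    H->C: in-degree(C)=0, level(C)=1, enqueue
  process A: level=1
  process D: level=1
  process F: level=1
  process C: level=1
    C->G: in-degree(G)=0, level(G)=2, enqueue
  process G: level=2
All levels: A:1, B:0, C:1, D:1, E:0, F:1, G:2, H:0
level(A) = 1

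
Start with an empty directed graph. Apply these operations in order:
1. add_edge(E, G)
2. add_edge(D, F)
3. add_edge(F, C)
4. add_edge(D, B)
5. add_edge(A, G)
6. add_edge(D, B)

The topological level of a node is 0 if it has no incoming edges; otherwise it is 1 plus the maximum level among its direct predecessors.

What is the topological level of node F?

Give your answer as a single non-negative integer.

Op 1: add_edge(E, G). Edges now: 1
Op 2: add_edge(D, F). Edges now: 2
Op 3: add_edge(F, C). Edges now: 3
Op 4: add_edge(D, B). Edges now: 4
Op 5: add_edge(A, G). Edges now: 5
Op 6: add_edge(D, B) (duplicate, no change). Edges now: 5
Compute levels (Kahn BFS):
  sources (in-degree 0): A, D, E
  process A: level=0
    A->G: in-degree(G)=1, level(G)>=1
  process D: level=0
    D->B: in-degree(B)=0, level(B)=1, enqueue
    D->F: in-degree(F)=0, level(F)=1, enqueue
  process E: level=0
    E->G: in-degree(G)=0, level(G)=1, enqueue
  process B: level=1
  process F: level=1
    F->C: in-degree(C)=0, level(C)=2, enqueue
  process G: level=1
  process C: level=2
All levels: A:0, B:1, C:2, D:0, E:0, F:1, G:1
level(F) = 1

Answer: 1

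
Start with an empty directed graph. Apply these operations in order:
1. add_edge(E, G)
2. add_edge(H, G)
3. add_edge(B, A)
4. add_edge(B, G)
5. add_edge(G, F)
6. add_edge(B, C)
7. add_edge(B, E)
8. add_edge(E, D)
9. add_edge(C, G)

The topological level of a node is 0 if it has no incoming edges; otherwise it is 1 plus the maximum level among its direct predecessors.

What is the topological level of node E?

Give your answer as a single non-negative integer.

Answer: 1

Derivation:
Op 1: add_edge(E, G). Edges now: 1
Op 2: add_edge(H, G). Edges now: 2
Op 3: add_edge(B, A). Edges now: 3
Op 4: add_edge(B, G). Edges now: 4
Op 5: add_edge(G, F). Edges now: 5
Op 6: add_edge(B, C). Edges now: 6
Op 7: add_edge(B, E). Edges now: 7
Op 8: add_edge(E, D). Edges now: 8
Op 9: add_edge(C, G). Edges now: 9
Compute levels (Kahn BFS):
  sources (in-degree 0): B, H
  process B: level=0
    B->A: in-degree(A)=0, level(A)=1, enqueue
    B->C: in-degree(C)=0, level(C)=1, enqueue
    B->E: in-degree(E)=0, level(E)=1, enqueue
    B->G: in-degree(G)=3, level(G)>=1
  process H: level=0
    H->G: in-degree(G)=2, level(G)>=1
  process A: level=1
  process C: level=1
    C->G: in-degree(G)=1, level(G)>=2
  process E: level=1
    E->D: in-degree(D)=0, level(D)=2, enqueue
    E->G: in-degree(G)=0, level(G)=2, enqueue
  process D: level=2
  process G: level=2
    G->F: in-degree(F)=0, level(F)=3, enqueue
  process F: level=3
All levels: A:1, B:0, C:1, D:2, E:1, F:3, G:2, H:0
level(E) = 1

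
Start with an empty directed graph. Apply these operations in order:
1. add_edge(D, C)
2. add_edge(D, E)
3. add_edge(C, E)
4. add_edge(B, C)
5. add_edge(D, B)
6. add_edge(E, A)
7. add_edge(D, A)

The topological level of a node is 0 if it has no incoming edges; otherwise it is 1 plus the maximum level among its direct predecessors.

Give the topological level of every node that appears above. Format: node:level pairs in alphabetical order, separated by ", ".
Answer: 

Op 1: add_edge(D, C). Edges now: 1
Op 2: add_edge(D, E). Edges now: 2
Op 3: add_edge(C, E). Edges now: 3
Op 4: add_edge(B, C). Edges now: 4
Op 5: add_edge(D, B). Edges now: 5
Op 6: add_edge(E, A). Edges now: 6
Op 7: add_edge(D, A). Edges now: 7
Compute levels (Kahn BFS):
  sources (in-degree 0): D
  process D: level=0
    D->A: in-degree(A)=1, level(A)>=1
    D->B: in-degree(B)=0, level(B)=1, enqueue
    D->C: in-degree(C)=1, level(C)>=1
    D->E: in-degree(E)=1, level(E)>=1
  process B: level=1
    B->C: in-degree(C)=0, level(C)=2, enqueue
  process C: level=2
    C->E: in-degree(E)=0, level(E)=3, enqueue
  process E: level=3
    E->A: in-degree(A)=0, level(A)=4, enqueue
  process A: level=4
All levels: A:4, B:1, C:2, D:0, E:3

Answer: A:4, B:1, C:2, D:0, E:3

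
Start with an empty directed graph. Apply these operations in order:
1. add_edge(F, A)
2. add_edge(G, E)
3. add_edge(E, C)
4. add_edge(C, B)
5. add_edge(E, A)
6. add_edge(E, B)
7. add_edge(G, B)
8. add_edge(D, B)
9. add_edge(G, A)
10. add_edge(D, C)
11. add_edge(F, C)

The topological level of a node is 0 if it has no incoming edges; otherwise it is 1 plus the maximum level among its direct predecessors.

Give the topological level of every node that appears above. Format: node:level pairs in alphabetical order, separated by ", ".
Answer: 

Answer: A:2, B:3, C:2, D:0, E:1, F:0, G:0

Derivation:
Op 1: add_edge(F, A). Edges now: 1
Op 2: add_edge(G, E). Edges now: 2
Op 3: add_edge(E, C). Edges now: 3
Op 4: add_edge(C, B). Edges now: 4
Op 5: add_edge(E, A). Edges now: 5
Op 6: add_edge(E, B). Edges now: 6
Op 7: add_edge(G, B). Edges now: 7
Op 8: add_edge(D, B). Edges now: 8
Op 9: add_edge(G, A). Edges now: 9
Op 10: add_edge(D, C). Edges now: 10
Op 11: add_edge(F, C). Edges now: 11
Compute levels (Kahn BFS):
  sources (in-degree 0): D, F, G
  process D: level=0
    D->B: in-degree(B)=3, level(B)>=1
    D->C: in-degree(C)=2, level(C)>=1
  process F: level=0
    F->A: in-degree(A)=2, level(A)>=1
    F->C: in-degree(C)=1, level(C)>=1
  process G: level=0
    G->A: in-degree(A)=1, level(A)>=1
    G->B: in-degree(B)=2, level(B)>=1
    G->E: in-degree(E)=0, level(E)=1, enqueue
  process E: level=1
    E->A: in-degree(A)=0, level(A)=2, enqueue
    E->B: in-degree(B)=1, level(B)>=2
    E->C: in-degree(C)=0, level(C)=2, enqueue
  process A: level=2
  process C: level=2
    C->B: in-degree(B)=0, level(B)=3, enqueue
  process B: level=3
All levels: A:2, B:3, C:2, D:0, E:1, F:0, G:0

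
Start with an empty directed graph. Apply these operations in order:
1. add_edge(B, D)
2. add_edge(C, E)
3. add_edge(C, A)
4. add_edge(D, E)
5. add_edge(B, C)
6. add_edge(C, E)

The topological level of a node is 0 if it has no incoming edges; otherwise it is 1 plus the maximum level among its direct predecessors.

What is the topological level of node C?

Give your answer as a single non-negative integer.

Op 1: add_edge(B, D). Edges now: 1
Op 2: add_edge(C, E). Edges now: 2
Op 3: add_edge(C, A). Edges now: 3
Op 4: add_edge(D, E). Edges now: 4
Op 5: add_edge(B, C). Edges now: 5
Op 6: add_edge(C, E) (duplicate, no change). Edges now: 5
Compute levels (Kahn BFS):
  sources (in-degree 0): B
  process B: level=0
    B->C: in-degree(C)=0, level(C)=1, enqueue
    B->D: in-degree(D)=0, level(D)=1, enqueue
  process C: level=1
    C->A: in-degree(A)=0, level(A)=2, enqueue
    C->E: in-degree(E)=1, level(E)>=2
  process D: level=1
    D->E: in-degree(E)=0, level(E)=2, enqueue
  process A: level=2
  process E: level=2
All levels: A:2, B:0, C:1, D:1, E:2
level(C) = 1

Answer: 1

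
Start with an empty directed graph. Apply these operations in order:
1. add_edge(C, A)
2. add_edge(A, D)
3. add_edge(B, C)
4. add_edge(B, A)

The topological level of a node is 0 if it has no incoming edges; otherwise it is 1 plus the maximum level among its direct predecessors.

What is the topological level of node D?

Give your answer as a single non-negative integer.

Op 1: add_edge(C, A). Edges now: 1
Op 2: add_edge(A, D). Edges now: 2
Op 3: add_edge(B, C). Edges now: 3
Op 4: add_edge(B, A). Edges now: 4
Compute levels (Kahn BFS):
  sources (in-degree 0): B
  process B: level=0
    B->A: in-degree(A)=1, level(A)>=1
    B->C: in-degree(C)=0, level(C)=1, enqueue
  process C: level=1
    C->A: in-degree(A)=0, level(A)=2, enqueue
  process A: level=2
    A->D: in-degree(D)=0, level(D)=3, enqueue
  process D: level=3
All levels: A:2, B:0, C:1, D:3
level(D) = 3

Answer: 3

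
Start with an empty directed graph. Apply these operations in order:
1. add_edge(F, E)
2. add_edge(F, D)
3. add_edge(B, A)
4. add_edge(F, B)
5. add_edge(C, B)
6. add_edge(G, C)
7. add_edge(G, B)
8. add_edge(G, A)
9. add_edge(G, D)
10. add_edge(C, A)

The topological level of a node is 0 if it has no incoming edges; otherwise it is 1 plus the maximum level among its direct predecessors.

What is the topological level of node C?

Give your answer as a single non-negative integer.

Answer: 1

Derivation:
Op 1: add_edge(F, E). Edges now: 1
Op 2: add_edge(F, D). Edges now: 2
Op 3: add_edge(B, A). Edges now: 3
Op 4: add_edge(F, B). Edges now: 4
Op 5: add_edge(C, B). Edges now: 5
Op 6: add_edge(G, C). Edges now: 6
Op 7: add_edge(G, B). Edges now: 7
Op 8: add_edge(G, A). Edges now: 8
Op 9: add_edge(G, D). Edges now: 9
Op 10: add_edge(C, A). Edges now: 10
Compute levels (Kahn BFS):
  sources (in-degree 0): F, G
  process F: level=0
    F->B: in-degree(B)=2, level(B)>=1
    F->D: in-degree(D)=1, level(D)>=1
    F->E: in-degree(E)=0, level(E)=1, enqueue
  process G: level=0
    G->A: in-degree(A)=2, level(A)>=1
    G->B: in-degree(B)=1, level(B)>=1
    G->C: in-degree(C)=0, level(C)=1, enqueue
    G->D: in-degree(D)=0, level(D)=1, enqueue
  process E: level=1
  process C: level=1
    C->A: in-degree(A)=1, level(A)>=2
    C->B: in-degree(B)=0, level(B)=2, enqueue
  process D: level=1
  process B: level=2
    B->A: in-degree(A)=0, level(A)=3, enqueue
  process A: level=3
All levels: A:3, B:2, C:1, D:1, E:1, F:0, G:0
level(C) = 1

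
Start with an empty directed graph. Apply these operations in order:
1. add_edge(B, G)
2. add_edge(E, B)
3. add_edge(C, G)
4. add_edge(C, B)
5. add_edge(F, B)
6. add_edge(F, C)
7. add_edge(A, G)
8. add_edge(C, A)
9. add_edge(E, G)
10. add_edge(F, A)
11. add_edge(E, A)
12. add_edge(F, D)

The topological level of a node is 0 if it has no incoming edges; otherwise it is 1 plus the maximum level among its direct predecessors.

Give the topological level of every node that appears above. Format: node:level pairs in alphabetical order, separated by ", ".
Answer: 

Op 1: add_edge(B, G). Edges now: 1
Op 2: add_edge(E, B). Edges now: 2
Op 3: add_edge(C, G). Edges now: 3
Op 4: add_edge(C, B). Edges now: 4
Op 5: add_edge(F, B). Edges now: 5
Op 6: add_edge(F, C). Edges now: 6
Op 7: add_edge(A, G). Edges now: 7
Op 8: add_edge(C, A). Edges now: 8
Op 9: add_edge(E, G). Edges now: 9
Op 10: add_edge(F, A). Edges now: 10
Op 11: add_edge(E, A). Edges now: 11
Op 12: add_edge(F, D). Edges now: 12
Compute levels (Kahn BFS):
  sources (in-degree 0): E, F
  process E: level=0
    E->A: in-degree(A)=2, level(A)>=1
    E->B: in-degree(B)=2, level(B)>=1
    E->G: in-degree(G)=3, level(G)>=1
  process F: level=0
    F->A: in-degree(A)=1, level(A)>=1
    F->B: in-degree(B)=1, level(B)>=1
    F->C: in-degree(C)=0, level(C)=1, enqueue
    F->D: in-degree(D)=0, level(D)=1, enqueue
  process C: level=1
    C->A: in-degree(A)=0, level(A)=2, enqueue
    C->B: in-degree(B)=0, level(B)=2, enqueue
    C->G: in-degree(G)=2, level(G)>=2
  process D: level=1
  process A: level=2
    A->G: in-degree(G)=1, level(G)>=3
  process B: level=2
    B->G: in-degree(G)=0, level(G)=3, enqueue
  process G: level=3
All levels: A:2, B:2, C:1, D:1, E:0, F:0, G:3

Answer: A:2, B:2, C:1, D:1, E:0, F:0, G:3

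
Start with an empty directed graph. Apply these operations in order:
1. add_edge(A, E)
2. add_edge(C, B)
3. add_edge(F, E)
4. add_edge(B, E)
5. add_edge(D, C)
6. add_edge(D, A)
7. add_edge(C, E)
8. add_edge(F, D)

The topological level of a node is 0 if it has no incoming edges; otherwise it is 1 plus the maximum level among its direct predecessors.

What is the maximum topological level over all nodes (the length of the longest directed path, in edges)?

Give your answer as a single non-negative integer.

Op 1: add_edge(A, E). Edges now: 1
Op 2: add_edge(C, B). Edges now: 2
Op 3: add_edge(F, E). Edges now: 3
Op 4: add_edge(B, E). Edges now: 4
Op 5: add_edge(D, C). Edges now: 5
Op 6: add_edge(D, A). Edges now: 6
Op 7: add_edge(C, E). Edges now: 7
Op 8: add_edge(F, D). Edges now: 8
Compute levels (Kahn BFS):
  sources (in-degree 0): F
  process F: level=0
    F->D: in-degree(D)=0, level(D)=1, enqueue
    F->E: in-degree(E)=3, level(E)>=1
  process D: level=1
    D->A: in-degree(A)=0, level(A)=2, enqueue
    D->C: in-degree(C)=0, level(C)=2, enqueue
  process A: level=2
    A->E: in-degree(E)=2, level(E)>=3
  process C: level=2
    C->B: in-degree(B)=0, level(B)=3, enqueue
    C->E: in-degree(E)=1, level(E)>=3
  process B: level=3
    B->E: in-degree(E)=0, level(E)=4, enqueue
  process E: level=4
All levels: A:2, B:3, C:2, D:1, E:4, F:0
max level = 4

Answer: 4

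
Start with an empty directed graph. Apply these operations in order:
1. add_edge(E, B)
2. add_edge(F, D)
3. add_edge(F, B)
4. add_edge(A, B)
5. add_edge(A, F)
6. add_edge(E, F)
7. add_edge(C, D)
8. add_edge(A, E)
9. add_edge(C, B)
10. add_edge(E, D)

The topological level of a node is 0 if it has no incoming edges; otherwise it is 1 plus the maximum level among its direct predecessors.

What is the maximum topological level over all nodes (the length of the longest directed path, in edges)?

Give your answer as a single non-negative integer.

Answer: 3

Derivation:
Op 1: add_edge(E, B). Edges now: 1
Op 2: add_edge(F, D). Edges now: 2
Op 3: add_edge(F, B). Edges now: 3
Op 4: add_edge(A, B). Edges now: 4
Op 5: add_edge(A, F). Edges now: 5
Op 6: add_edge(E, F). Edges now: 6
Op 7: add_edge(C, D). Edges now: 7
Op 8: add_edge(A, E). Edges now: 8
Op 9: add_edge(C, B). Edges now: 9
Op 10: add_edge(E, D). Edges now: 10
Compute levels (Kahn BFS):
  sources (in-degree 0): A, C
  process A: level=0
    A->B: in-degree(B)=3, level(B)>=1
    A->E: in-degree(E)=0, level(E)=1, enqueue
    A->F: in-degree(F)=1, level(F)>=1
  process C: level=0
    C->B: in-degree(B)=2, level(B)>=1
    C->D: in-degree(D)=2, level(D)>=1
  process E: level=1
    E->B: in-degree(B)=1, level(B)>=2
    E->D: in-degree(D)=1, level(D)>=2
    E->F: in-degree(F)=0, level(F)=2, enqueue
  process F: level=2
    F->B: in-degree(B)=0, level(B)=3, enqueue
    F->D: in-degree(D)=0, level(D)=3, enqueue
  process B: level=3
  process D: level=3
All levels: A:0, B:3, C:0, D:3, E:1, F:2
max level = 3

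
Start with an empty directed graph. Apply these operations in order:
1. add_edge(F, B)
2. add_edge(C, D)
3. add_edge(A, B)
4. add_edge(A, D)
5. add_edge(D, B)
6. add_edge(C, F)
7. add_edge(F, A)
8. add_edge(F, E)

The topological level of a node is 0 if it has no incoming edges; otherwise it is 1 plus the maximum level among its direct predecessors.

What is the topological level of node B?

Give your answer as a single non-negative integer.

Op 1: add_edge(F, B). Edges now: 1
Op 2: add_edge(C, D). Edges now: 2
Op 3: add_edge(A, B). Edges now: 3
Op 4: add_edge(A, D). Edges now: 4
Op 5: add_edge(D, B). Edges now: 5
Op 6: add_edge(C, F). Edges now: 6
Op 7: add_edge(F, A). Edges now: 7
Op 8: add_edge(F, E). Edges now: 8
Compute levels (Kahn BFS):
  sources (in-degree 0): C
  process C: level=0
    C->D: in-degree(D)=1, level(D)>=1
    C->F: in-degree(F)=0, level(F)=1, enqueue
  process F: level=1
    F->A: in-degree(A)=0, level(A)=2, enqueue
    F->B: in-degree(B)=2, level(B)>=2
    F->E: in-degree(E)=0, level(E)=2, enqueue
  process A: level=2
    A->B: in-degree(B)=1, level(B)>=3
    A->D: in-degree(D)=0, level(D)=3, enqueue
  process E: level=2
  process D: level=3
    D->B: in-degree(B)=0, level(B)=4, enqueue
  process B: level=4
All levels: A:2, B:4, C:0, D:3, E:2, F:1
level(B) = 4

Answer: 4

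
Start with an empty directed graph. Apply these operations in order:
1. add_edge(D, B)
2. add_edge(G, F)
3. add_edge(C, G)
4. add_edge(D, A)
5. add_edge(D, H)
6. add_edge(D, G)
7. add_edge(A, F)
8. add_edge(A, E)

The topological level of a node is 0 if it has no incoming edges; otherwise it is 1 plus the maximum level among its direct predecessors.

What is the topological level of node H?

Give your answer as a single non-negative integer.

Op 1: add_edge(D, B). Edges now: 1
Op 2: add_edge(G, F). Edges now: 2
Op 3: add_edge(C, G). Edges now: 3
Op 4: add_edge(D, A). Edges now: 4
Op 5: add_edge(D, H). Edges now: 5
Op 6: add_edge(D, G). Edges now: 6
Op 7: add_edge(A, F). Edges now: 7
Op 8: add_edge(A, E). Edges now: 8
Compute levels (Kahn BFS):
  sources (in-degree 0): C, D
  process C: level=0
    C->G: in-degree(G)=1, level(G)>=1
  process D: level=0
    D->A: in-degree(A)=0, level(A)=1, enqueue
    D->B: in-degree(B)=0, level(B)=1, enqueue
    D->G: in-degree(G)=0, level(G)=1, enqueue
    D->H: in-degree(H)=0, level(H)=1, enqueue
  process A: level=1
    A->E: in-degree(E)=0, level(E)=2, enqueue
    A->F: in-degree(F)=1, level(F)>=2
  process B: level=1
  process G: level=1
    G->F: in-degree(F)=0, level(F)=2, enqueue
  process H: level=1
  process E: level=2
  process F: level=2
All levels: A:1, B:1, C:0, D:0, E:2, F:2, G:1, H:1
level(H) = 1

Answer: 1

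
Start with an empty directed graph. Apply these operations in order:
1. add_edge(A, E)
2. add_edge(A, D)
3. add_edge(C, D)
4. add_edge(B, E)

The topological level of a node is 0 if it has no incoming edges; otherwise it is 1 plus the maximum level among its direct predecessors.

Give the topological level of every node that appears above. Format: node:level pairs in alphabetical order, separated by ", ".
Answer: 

Answer: A:0, B:0, C:0, D:1, E:1

Derivation:
Op 1: add_edge(A, E). Edges now: 1
Op 2: add_edge(A, D). Edges now: 2
Op 3: add_edge(C, D). Edges now: 3
Op 4: add_edge(B, E). Edges now: 4
Compute levels (Kahn BFS):
  sources (in-degree 0): A, B, C
  process A: level=0
    A->D: in-degree(D)=1, level(D)>=1
    A->E: in-degree(E)=1, level(E)>=1
  process B: level=0
    B->E: in-degree(E)=0, level(E)=1, enqueue
  process C: level=0
    C->D: in-degree(D)=0, level(D)=1, enqueue
  process E: level=1
  process D: level=1
All levels: A:0, B:0, C:0, D:1, E:1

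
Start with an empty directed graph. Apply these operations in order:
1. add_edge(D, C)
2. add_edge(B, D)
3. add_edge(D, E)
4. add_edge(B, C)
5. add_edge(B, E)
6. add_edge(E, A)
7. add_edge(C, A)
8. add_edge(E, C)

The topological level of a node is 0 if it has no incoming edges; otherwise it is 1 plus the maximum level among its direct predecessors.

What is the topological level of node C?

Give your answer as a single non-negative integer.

Op 1: add_edge(D, C). Edges now: 1
Op 2: add_edge(B, D). Edges now: 2
Op 3: add_edge(D, E). Edges now: 3
Op 4: add_edge(B, C). Edges now: 4
Op 5: add_edge(B, E). Edges now: 5
Op 6: add_edge(E, A). Edges now: 6
Op 7: add_edge(C, A). Edges now: 7
Op 8: add_edge(E, C). Edges now: 8
Compute levels (Kahn BFS):
  sources (in-degree 0): B
  process B: level=0
    B->C: in-degree(C)=2, level(C)>=1
    B->D: in-degree(D)=0, level(D)=1, enqueue
    B->E: in-degree(E)=1, level(E)>=1
  process D: level=1
    D->C: in-degree(C)=1, level(C)>=2
    D->E: in-degree(E)=0, level(E)=2, enqueue
  process E: level=2
    E->A: in-degree(A)=1, level(A)>=3
    E->C: in-degree(C)=0, level(C)=3, enqueue
  process C: level=3
    C->A: in-degree(A)=0, level(A)=4, enqueue
  process A: level=4
All levels: A:4, B:0, C:3, D:1, E:2
level(C) = 3

Answer: 3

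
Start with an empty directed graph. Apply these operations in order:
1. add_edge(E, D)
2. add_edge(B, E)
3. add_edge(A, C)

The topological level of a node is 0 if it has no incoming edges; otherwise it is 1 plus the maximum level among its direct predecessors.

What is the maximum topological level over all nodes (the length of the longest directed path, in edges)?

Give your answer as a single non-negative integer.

Op 1: add_edge(E, D). Edges now: 1
Op 2: add_edge(B, E). Edges now: 2
Op 3: add_edge(A, C). Edges now: 3
Compute levels (Kahn BFS):
  sources (in-degree 0): A, B
  process A: level=0
    A->C: in-degree(C)=0, level(C)=1, enqueue
  process B: level=0
    B->E: in-degree(E)=0, level(E)=1, enqueue
  process C: level=1
  process E: level=1
    E->D: in-degree(D)=0, level(D)=2, enqueue
  process D: level=2
All levels: A:0, B:0, C:1, D:2, E:1
max level = 2

Answer: 2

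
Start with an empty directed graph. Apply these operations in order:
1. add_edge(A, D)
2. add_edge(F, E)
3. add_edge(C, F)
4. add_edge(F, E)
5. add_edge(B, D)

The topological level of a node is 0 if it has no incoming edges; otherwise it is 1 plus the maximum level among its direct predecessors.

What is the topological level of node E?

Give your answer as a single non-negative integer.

Op 1: add_edge(A, D). Edges now: 1
Op 2: add_edge(F, E). Edges now: 2
Op 3: add_edge(C, F). Edges now: 3
Op 4: add_edge(F, E) (duplicate, no change). Edges now: 3
Op 5: add_edge(B, D). Edges now: 4
Compute levels (Kahn BFS):
  sources (in-degree 0): A, B, C
  process A: level=0
    A->D: in-degree(D)=1, level(D)>=1
  process B: level=0
    B->D: in-degree(D)=0, level(D)=1, enqueue
  process C: level=0
    C->F: in-degree(F)=0, level(F)=1, enqueue
  process D: level=1
  process F: level=1
    F->E: in-degree(E)=0, level(E)=2, enqueue
  process E: level=2
All levels: A:0, B:0, C:0, D:1, E:2, F:1
level(E) = 2

Answer: 2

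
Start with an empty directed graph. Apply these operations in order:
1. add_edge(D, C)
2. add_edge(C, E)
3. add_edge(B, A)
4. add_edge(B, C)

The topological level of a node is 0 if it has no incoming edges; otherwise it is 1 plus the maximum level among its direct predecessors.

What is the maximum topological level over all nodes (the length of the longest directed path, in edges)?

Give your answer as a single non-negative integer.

Op 1: add_edge(D, C). Edges now: 1
Op 2: add_edge(C, E). Edges now: 2
Op 3: add_edge(B, A). Edges now: 3
Op 4: add_edge(B, C). Edges now: 4
Compute levels (Kahn BFS):
  sources (in-degree 0): B, D
  process B: level=0
    B->A: in-degree(A)=0, level(A)=1, enqueue
    B->C: in-degree(C)=1, level(C)>=1
  process D: level=0
    D->C: in-degree(C)=0, level(C)=1, enqueue
  process A: level=1
  process C: level=1
    C->E: in-degree(E)=0, level(E)=2, enqueue
  process E: level=2
All levels: A:1, B:0, C:1, D:0, E:2
max level = 2

Answer: 2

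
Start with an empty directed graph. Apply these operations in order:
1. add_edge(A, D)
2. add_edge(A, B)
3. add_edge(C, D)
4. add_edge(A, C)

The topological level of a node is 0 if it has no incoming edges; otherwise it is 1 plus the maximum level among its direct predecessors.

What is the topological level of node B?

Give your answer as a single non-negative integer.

Op 1: add_edge(A, D). Edges now: 1
Op 2: add_edge(A, B). Edges now: 2
Op 3: add_edge(C, D). Edges now: 3
Op 4: add_edge(A, C). Edges now: 4
Compute levels (Kahn BFS):
  sources (in-degree 0): A
  process A: level=0
    A->B: in-degree(B)=0, level(B)=1, enqueue
    A->C: in-degree(C)=0, level(C)=1, enqueue
    A->D: in-degree(D)=1, level(D)>=1
  process B: level=1
  process C: level=1
    C->D: in-degree(D)=0, level(D)=2, enqueue
  process D: level=2
All levels: A:0, B:1, C:1, D:2
level(B) = 1

Answer: 1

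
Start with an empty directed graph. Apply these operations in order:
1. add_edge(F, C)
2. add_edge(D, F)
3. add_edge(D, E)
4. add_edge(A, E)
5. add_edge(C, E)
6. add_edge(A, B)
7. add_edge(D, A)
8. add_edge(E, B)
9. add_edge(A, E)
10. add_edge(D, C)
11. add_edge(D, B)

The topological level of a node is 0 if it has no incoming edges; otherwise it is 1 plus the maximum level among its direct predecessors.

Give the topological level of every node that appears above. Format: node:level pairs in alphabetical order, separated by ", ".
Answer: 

Op 1: add_edge(F, C). Edges now: 1
Op 2: add_edge(D, F). Edges now: 2
Op 3: add_edge(D, E). Edges now: 3
Op 4: add_edge(A, E). Edges now: 4
Op 5: add_edge(C, E). Edges now: 5
Op 6: add_edge(A, B). Edges now: 6
Op 7: add_edge(D, A). Edges now: 7
Op 8: add_edge(E, B). Edges now: 8
Op 9: add_edge(A, E) (duplicate, no change). Edges now: 8
Op 10: add_edge(D, C). Edges now: 9
Op 11: add_edge(D, B). Edges now: 10
Compute levels (Kahn BFS):
  sources (in-degree 0): D
  process D: level=0
    D->A: in-degree(A)=0, level(A)=1, enqueue
    D->B: in-degree(B)=2, level(B)>=1
    D->C: in-degree(C)=1, level(C)>=1
    D->E: in-degree(E)=2, level(E)>=1
    D->F: in-degree(F)=0, level(F)=1, enqueue
  process A: level=1
    A->B: in-degree(B)=1, level(B)>=2
    A->E: in-degree(E)=1, level(E)>=2
  process F: level=1
    F->C: in-degree(C)=0, level(C)=2, enqueue
  process C: level=2
    C->E: in-degree(E)=0, level(E)=3, enqueue
  process E: level=3
    E->B: in-degree(B)=0, level(B)=4, enqueue
  process B: level=4
All levels: A:1, B:4, C:2, D:0, E:3, F:1

Answer: A:1, B:4, C:2, D:0, E:3, F:1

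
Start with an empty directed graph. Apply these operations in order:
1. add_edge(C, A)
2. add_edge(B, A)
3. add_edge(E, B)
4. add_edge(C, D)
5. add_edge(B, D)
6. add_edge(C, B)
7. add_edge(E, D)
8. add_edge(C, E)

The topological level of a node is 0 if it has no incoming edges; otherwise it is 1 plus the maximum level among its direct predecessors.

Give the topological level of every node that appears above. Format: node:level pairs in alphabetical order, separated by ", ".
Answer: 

Op 1: add_edge(C, A). Edges now: 1
Op 2: add_edge(B, A). Edges now: 2
Op 3: add_edge(E, B). Edges now: 3
Op 4: add_edge(C, D). Edges now: 4
Op 5: add_edge(B, D). Edges now: 5
Op 6: add_edge(C, B). Edges now: 6
Op 7: add_edge(E, D). Edges now: 7
Op 8: add_edge(C, E). Edges now: 8
Compute levels (Kahn BFS):
  sources (in-degree 0): C
  process C: level=0
    C->A: in-degree(A)=1, level(A)>=1
    C->B: in-degree(B)=1, level(B)>=1
    C->D: in-degree(D)=2, level(D)>=1
    C->E: in-degree(E)=0, level(E)=1, enqueue
  process E: level=1
    E->B: in-degree(B)=0, level(B)=2, enqueue
    E->D: in-degree(D)=1, level(D)>=2
  process B: level=2
    B->A: in-degree(A)=0, level(A)=3, enqueue
    B->D: in-degree(D)=0, level(D)=3, enqueue
  process A: level=3
  process D: level=3
All levels: A:3, B:2, C:0, D:3, E:1

Answer: A:3, B:2, C:0, D:3, E:1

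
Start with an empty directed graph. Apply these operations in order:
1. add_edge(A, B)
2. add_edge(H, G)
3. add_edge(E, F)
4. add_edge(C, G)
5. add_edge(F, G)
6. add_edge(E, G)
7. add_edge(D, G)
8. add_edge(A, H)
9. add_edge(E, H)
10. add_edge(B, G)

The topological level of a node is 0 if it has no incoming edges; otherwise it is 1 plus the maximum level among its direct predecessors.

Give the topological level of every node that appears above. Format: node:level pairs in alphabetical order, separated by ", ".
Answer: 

Op 1: add_edge(A, B). Edges now: 1
Op 2: add_edge(H, G). Edges now: 2
Op 3: add_edge(E, F). Edges now: 3
Op 4: add_edge(C, G). Edges now: 4
Op 5: add_edge(F, G). Edges now: 5
Op 6: add_edge(E, G). Edges now: 6
Op 7: add_edge(D, G). Edges now: 7
Op 8: add_edge(A, H). Edges now: 8
Op 9: add_edge(E, H). Edges now: 9
Op 10: add_edge(B, G). Edges now: 10
Compute levels (Kahn BFS):
  sources (in-degree 0): A, C, D, E
  process A: level=0
    A->B: in-degree(B)=0, level(B)=1, enqueue
    A->H: in-degree(H)=1, level(H)>=1
  process C: level=0
    C->G: in-degree(G)=5, level(G)>=1
  process D: level=0
    D->G: in-degree(G)=4, level(G)>=1
  process E: level=0
    E->F: in-degree(F)=0, level(F)=1, enqueue
    E->G: in-degree(G)=3, level(G)>=1
    E->H: in-degree(H)=0, level(H)=1, enqueue
  process B: level=1
    B->G: in-degree(G)=2, level(G)>=2
  process F: level=1
    F->G: in-degree(G)=1, level(G)>=2
  process H: level=1
    H->G: in-degree(G)=0, level(G)=2, enqueue
  process G: level=2
All levels: A:0, B:1, C:0, D:0, E:0, F:1, G:2, H:1

Answer: A:0, B:1, C:0, D:0, E:0, F:1, G:2, H:1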